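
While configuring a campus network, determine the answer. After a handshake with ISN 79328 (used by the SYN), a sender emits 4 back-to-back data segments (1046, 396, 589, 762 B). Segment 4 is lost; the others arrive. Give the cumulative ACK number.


SYN uses sequence number 79328; first data byte = ISN + 1 = 79329.
Segment 1: SEQ = 79329, len = 1046 B, covers [79329, 80374]
Segment 2: SEQ = 80375, len = 396 B, covers [80375, 80770]
Segment 3: SEQ = 80771, len = 589 B, covers [80771, 81359]
Segment 4: SEQ = 81360, len = 762 B, covers [81360, 82121] [LOST]
In-order data received: bytes [79329, 81359] (segments 1..3).
Segment 4 missing -> gap begins at byte 81360.
Cumulative ACK = next expected in-order byte = 79329 + 1046 + 396 + 589 = 81360

81360


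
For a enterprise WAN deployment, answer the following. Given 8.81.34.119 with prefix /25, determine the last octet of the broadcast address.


Given: IP = 8.81.34.119, prefix = /25
Host bits = 32 - 25 = 7
Network last octet = 119 AND mask = 0
Host part size = 2^7 - 1 = 127
Broadcast last octet = 0 OR 127 = 127

127


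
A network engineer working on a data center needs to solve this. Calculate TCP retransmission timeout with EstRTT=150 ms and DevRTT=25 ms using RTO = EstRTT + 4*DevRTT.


Given: EstRTT = 150 ms, DevRTT = 25 ms
Timeout = EstRTT + 4 * DevRTT
4 * DevRTT = 4 * 25 = 100
Timeout = 150 + 100 = 250 ms

250


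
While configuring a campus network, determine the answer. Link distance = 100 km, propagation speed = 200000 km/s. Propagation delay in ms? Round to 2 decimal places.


Given: distance = 100 km, speed = 200000 km/s
Delay = distance / speed = 100 / 200000 seconds
Delay in ms = 100 * 1000 / 200000
Delay = 0.5000 ms
Rounded to 2 dp = 0.50 ms

0.50


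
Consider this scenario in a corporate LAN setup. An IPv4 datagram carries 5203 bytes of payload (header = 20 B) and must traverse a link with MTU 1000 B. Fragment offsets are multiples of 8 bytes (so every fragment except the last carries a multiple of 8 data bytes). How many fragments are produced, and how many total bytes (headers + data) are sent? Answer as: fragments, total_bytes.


Max data per non-final fragment = floor((MTU - header)/8)*8 = floor((1000 - 20)/8)*8 = floor(980/8)*8 = 976 B
Final fragment needs no 8-byte alignment: it can carry up to MTU - header = 980 B
Non-final fragments needed = ceil((payload - 980) / 976) = ceil(4223/976) = ceil(4.3268) = 5
Number of fragments = 5 + 1 = 6
Fragment sizes (data): 5 * 976 B + 323 B (last, 323 <= 980 OK)
Total bytes sent = payload + n_frags * header = 5203 + 6*20 = 5203 + 120 = 5323 B

6, 5323


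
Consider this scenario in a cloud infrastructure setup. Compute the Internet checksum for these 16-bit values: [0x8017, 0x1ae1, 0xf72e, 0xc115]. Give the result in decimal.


Given words: [0x8017, 0x1ae1, 0xf72e, 0xc115]
Step 1: Sum all words
Raw sum = 32791 + 6881 + 63278 + 49429 = 152379
Step 2: Fold carry: (21307 + 2) = 21309
One's complement = ~21309 & 0xFFFF = 44226

44226


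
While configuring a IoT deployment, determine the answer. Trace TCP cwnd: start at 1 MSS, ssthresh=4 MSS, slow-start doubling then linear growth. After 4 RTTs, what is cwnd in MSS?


RTT 0: cwnd = 1 MSS (initial)
RTT 1: cwnd = 2 MSS (slow start, doubled)
RTT 2: cwnd = 4 MSS (slow start, doubled)
RTT 3: cwnd = 5 MSS (congestion avoidance, +1)
RTT 4: cwnd = 6 MSS (congestion avoidance, +1)

6


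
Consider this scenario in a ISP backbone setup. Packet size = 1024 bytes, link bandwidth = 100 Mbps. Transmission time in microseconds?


Given: packet = 1024 bytes, bandwidth = 100 Mbps
Packet in bits = 1024 * 8 = 8192 bits
Bandwidth = 100 * 10^6 = 100000000 bps
Time = 8192 / 100000000 seconds
Time in us = 8192 * 10^6 / 100000000 = 81.92

81.92


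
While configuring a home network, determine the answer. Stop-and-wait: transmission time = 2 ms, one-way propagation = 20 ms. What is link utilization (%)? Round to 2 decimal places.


Given: Ttrans = 2 ms, Tprop = 20 ms
RTT = 2 * Tprop = 2 * 20 = 40 ms
U = Ttrans / (Ttrans + RTT)
U = 2 / (2 + 40)
U = 2 / 42 = 0.047619
U% = 4.76%

4.76


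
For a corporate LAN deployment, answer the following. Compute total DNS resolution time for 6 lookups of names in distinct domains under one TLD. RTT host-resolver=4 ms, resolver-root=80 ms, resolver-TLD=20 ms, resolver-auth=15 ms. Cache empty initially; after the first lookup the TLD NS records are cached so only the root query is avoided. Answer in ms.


Lookup 1 (cold cache): local + root + TLD + auth = 4 + 80 + 20 + 15 = 119 ms
Lookups 2..6 (TLD NS cached -> skip root; new domain -> still ask TLD and auth): local + TLD + auth = 4 + 20 + 15 = 39 ms each
Remaining 5 lookups: 5 * 39 = 195 ms
Total = 119 + 195 = 314 ms

314


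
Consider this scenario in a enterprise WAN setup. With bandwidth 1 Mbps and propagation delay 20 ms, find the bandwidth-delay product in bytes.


Given: bandwidth = 1 Mbps, delay = 20 ms
BDP in bits = 1 * 10^6 * 20 / 1000
BDP in bits = 20000
BDP in bytes = 20000 / 8 = 2500

2500


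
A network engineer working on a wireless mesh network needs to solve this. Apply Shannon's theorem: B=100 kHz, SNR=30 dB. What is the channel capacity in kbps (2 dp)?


Given: B = 100 kHz, SNR = 30 dB
SNR linear = 10^(30/10) = 1000
1 + SNR = 1001
log2(1001) = 9.9672262588
C = 100 * 1000 * 9.9672262588 = 996722.6259 bps
C = 996.722626 kbps -> 996.72 kbps (2 dp)

996.72


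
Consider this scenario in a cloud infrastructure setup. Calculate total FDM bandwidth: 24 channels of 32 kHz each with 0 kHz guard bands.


Given: 24 channels, 32 kHz each, guard = 0 kHz
Channel bandwidth = 24 * 32 = 768 kHz
Guard bands = 23 gaps * 0 kHz = 0 kHz
Total = 768 + 0 = 768 kHz

768


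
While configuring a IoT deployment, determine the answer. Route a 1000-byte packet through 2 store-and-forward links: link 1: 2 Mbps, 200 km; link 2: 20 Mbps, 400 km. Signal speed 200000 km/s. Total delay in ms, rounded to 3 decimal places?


Packet = 1000 bytes = 8000 bits. Store-and-forward: sum (t_trans + t_prop) per link.
Link 1: t_trans = 8000/(2*10^6) s = 4.0000 ms; t_prop = 200/200000 s = 1.0000 ms; subtotal = 5.0000 ms
Link 2: t_trans = 8000/(20*10^6) s = 0.4000 ms; t_prop = 400/200000 s = 2.0000 ms; subtotal = 2.4000 ms
End-to-end = 5.0000 + 2.4000 = 7.4000 ms -> 7.400 ms (3 dp)

7.400


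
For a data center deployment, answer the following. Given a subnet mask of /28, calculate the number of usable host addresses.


Given: subnet mask /28
Host bits = 32 - 28 = 4
Total addresses = 2^4 = 16
Usable hosts = 16 - 2 (network + broadcast) = 14

14


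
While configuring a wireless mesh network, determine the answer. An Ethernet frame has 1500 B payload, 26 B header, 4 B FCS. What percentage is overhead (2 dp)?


Given: payload = 1500 B, header = 26 B, trailer = 4 B
Overhead bytes = header + trailer = 26 + 4 = 30
Total frame = payload + overhead = 1500 + 30 = 1530
Overhead % = 30 / 1530 * 100 = 1.9608% -> 1.96% (2 dp)

1.96


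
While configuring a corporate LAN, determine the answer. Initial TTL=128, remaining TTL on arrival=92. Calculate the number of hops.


Given: initial TTL = 128, received TTL = 92
Hops = initial TTL - received TTL
Hops = 128 - 92 = 36

36


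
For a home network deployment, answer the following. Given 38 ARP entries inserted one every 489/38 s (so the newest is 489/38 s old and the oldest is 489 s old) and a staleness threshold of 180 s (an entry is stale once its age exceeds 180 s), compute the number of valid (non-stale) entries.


Ages are k * 489/38 s for k = 1..38 (spacing = 12.8684 s).
Entry k is valid iff k * 489/38 <= 180 iff k <= 38 * 180 / 489 = 13.9877
n_valid = floor(13.9877) = 13
(n_stale = 38 - 13 = 25)

13


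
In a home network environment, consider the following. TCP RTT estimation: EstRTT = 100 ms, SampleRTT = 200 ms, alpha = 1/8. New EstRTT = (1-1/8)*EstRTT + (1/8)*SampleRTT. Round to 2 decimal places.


Given: EstRTT = 100 ms, SampleRTT = 200 ms, alpha = 1/8
New EstRTT = (1 - alpha) * EstRTT + alpha * SampleRTT
(7/8) * 100 = 87.5
(1/8) * 200 = 25
New EstRTT = 87.5 + 25 = 112.5 ms -> 112.50 ms (2 dp)

112.50


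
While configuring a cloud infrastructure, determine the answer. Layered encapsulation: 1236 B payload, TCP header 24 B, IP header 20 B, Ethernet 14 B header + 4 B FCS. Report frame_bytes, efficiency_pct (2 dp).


TCP segment = 1236 + 24 = 1260 B
IP packet = 1260 + 20 = 1280 B
Ethernet frame = 1280 + 14 + 4 = 1298 B
Efficiency = app / frame = 1236 / 1298 = 0.952234 = 95.2234% -> 95.22% (2 dp)

1298, 95.22


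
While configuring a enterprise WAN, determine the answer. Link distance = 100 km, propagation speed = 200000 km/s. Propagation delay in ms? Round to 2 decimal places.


Given: distance = 100 km, speed = 200000 km/s
Delay = distance / speed = 100 / 200000 seconds
Delay in ms = 100 * 1000 / 200000
Delay = 0.5000 ms
Rounded to 2 dp = 0.50 ms

0.50


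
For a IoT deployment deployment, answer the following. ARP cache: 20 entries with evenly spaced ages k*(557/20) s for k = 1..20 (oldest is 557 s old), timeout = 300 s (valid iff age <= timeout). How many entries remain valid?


Ages are k * 557/20 s for k = 1..20 (spacing = 27.8500 s).
Entry k is valid iff k * 557/20 <= 300 iff k <= 20 * 300 / 557 = 10.7720
n_valid = floor(10.7720) = 10
(n_stale = 20 - 10 = 10)

10


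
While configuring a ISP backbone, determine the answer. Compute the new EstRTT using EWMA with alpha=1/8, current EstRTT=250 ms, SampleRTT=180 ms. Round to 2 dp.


Given: EstRTT = 250 ms, SampleRTT = 180 ms, alpha = 1/8
New EstRTT = (1 - alpha) * EstRTT + alpha * SampleRTT
(7/8) * 250 = 218.75
(1/8) * 180 = 22.5
New EstRTT = 218.75 + 22.5 = 241.25 ms -> 241.25 ms (2 dp)

241.25


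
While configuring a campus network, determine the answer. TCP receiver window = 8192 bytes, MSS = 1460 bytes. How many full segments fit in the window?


Given: RWND = 8192 bytes, MSS = 1460 bytes
Full segments = floor(RWND / MSS)
Full segments = floor(8192 / 1460)
Full segments = floor(5.611) = 5

5


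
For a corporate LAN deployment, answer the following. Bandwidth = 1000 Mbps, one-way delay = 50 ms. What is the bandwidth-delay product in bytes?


Given: bandwidth = 1000 Mbps, delay = 50 ms
BDP in bits = 1000 * 10^6 * 50 / 1000
BDP in bits = 50000000
BDP in bytes = 50000000 / 8 = 6250000

6250000


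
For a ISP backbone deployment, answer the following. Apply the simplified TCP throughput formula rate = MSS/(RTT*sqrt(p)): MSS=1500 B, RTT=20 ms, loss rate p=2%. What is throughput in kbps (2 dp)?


Given: MSS = 1500 bytes, RTT = 20 ms, loss = 2%
RTT in seconds = 20 / 1000 = 0.02
Loss rate = 2% = 0.02
sqrt(loss) = sqrt(0.02) = 0.141421356237
Throughput (bytes/s) = 1500 / (0.02 * 0.141421356237) = 530330.0859
Throughput (kbps) = 530330.0859 * 8 / 1000 = 4242.640687 -> 4242.64 kbps (2 dp)

4242.64


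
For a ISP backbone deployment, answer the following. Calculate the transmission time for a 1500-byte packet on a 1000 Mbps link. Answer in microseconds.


Given: packet = 1500 bytes, bandwidth = 1000 Mbps
Packet in bits = 1500 * 8 = 12000 bits
Bandwidth = 1000 * 10^6 = 1000000000 bps
Time = 12000 / 1000000000 seconds
Time in us = 12000 * 10^6 / 1000000000 = 12

12


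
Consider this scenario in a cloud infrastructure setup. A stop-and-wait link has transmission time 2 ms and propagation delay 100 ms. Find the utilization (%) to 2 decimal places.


Given: Ttrans = 2 ms, Tprop = 100 ms
RTT = 2 * Tprop = 2 * 100 = 200 ms
U = Ttrans / (Ttrans + RTT)
U = 2 / (2 + 200)
U = 2 / 202 = 0.009901
U% = 0.99%

0.99


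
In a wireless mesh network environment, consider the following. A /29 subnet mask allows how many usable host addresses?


Given: subnet mask /29
Host bits = 32 - 29 = 3
Total addresses = 2^3 = 8
Usable hosts = 8 - 2 (network + broadcast) = 6

6


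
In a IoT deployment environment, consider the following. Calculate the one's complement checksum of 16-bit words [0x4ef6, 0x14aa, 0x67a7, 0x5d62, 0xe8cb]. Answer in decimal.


Given words: [0x4ef6, 0x14aa, 0x67a7, 0x5d62, 0xe8cb]
Step 1: Sum all words
Raw sum = 20214 + 5290 + 26535 + 23906 + 59595 = 135540
Step 2: Fold carry: (4468 + 2) = 4470
One's complement = ~4470 & 0xFFFF = 61065

61065


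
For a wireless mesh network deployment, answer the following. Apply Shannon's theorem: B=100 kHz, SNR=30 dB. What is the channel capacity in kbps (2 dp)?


Given: B = 100 kHz, SNR = 30 dB
SNR linear = 10^(30/10) = 1000
1 + SNR = 1001
log2(1001) = 9.9672262588
C = 100 * 1000 * 9.9672262588 = 996722.6259 bps
C = 996.722626 kbps -> 996.72 kbps (2 dp)

996.72


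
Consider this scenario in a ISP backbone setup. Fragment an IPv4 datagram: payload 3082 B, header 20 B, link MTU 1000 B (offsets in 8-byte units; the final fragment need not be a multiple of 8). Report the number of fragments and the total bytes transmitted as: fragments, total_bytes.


Max data per non-final fragment = floor((MTU - header)/8)*8 = floor((1000 - 20)/8)*8 = floor(980/8)*8 = 976 B
Final fragment needs no 8-byte alignment: it can carry up to MTU - header = 980 B
Non-final fragments needed = ceil((payload - 980) / 976) = ceil(2102/976) = ceil(2.1537) = 3
Number of fragments = 3 + 1 = 4
Fragment sizes (data): 3 * 976 B + 154 B (last, 154 <= 980 OK)
Total bytes sent = payload + n_frags * header = 3082 + 4*20 = 3082 + 80 = 3162 B

4, 3162


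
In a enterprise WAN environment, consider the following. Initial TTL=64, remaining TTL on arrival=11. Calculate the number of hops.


Given: initial TTL = 64, received TTL = 11
Hops = initial TTL - received TTL
Hops = 64 - 11 = 53

53


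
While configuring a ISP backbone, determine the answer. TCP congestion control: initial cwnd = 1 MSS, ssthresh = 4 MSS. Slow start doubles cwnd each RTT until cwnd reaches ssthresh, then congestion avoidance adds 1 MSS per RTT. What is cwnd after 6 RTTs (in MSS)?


RTT 0: cwnd = 1 MSS (initial)
RTT 1: cwnd = 2 MSS (slow start, doubled)
RTT 2: cwnd = 4 MSS (slow start, doubled)
RTT 3: cwnd = 5 MSS (congestion avoidance, +1)
RTT 4: cwnd = 6 MSS (congestion avoidance, +1)
RTT 5: cwnd = 7 MSS (congestion avoidance, +1)
RTT 6: cwnd = 8 MSS (congestion avoidance, +1)

8


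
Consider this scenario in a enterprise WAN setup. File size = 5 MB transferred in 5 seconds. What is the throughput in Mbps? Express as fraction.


Given: file = 5 MB, time = 5 s
File in Mb = 5 * 8 = 40 Mb
Throughput = 40 / 5 Mbps
Throughput = 8 Mbps

8


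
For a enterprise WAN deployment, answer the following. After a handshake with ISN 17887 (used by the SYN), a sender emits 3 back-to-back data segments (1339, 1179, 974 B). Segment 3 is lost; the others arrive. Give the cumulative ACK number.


SYN uses sequence number 17887; first data byte = ISN + 1 = 17888.
Segment 1: SEQ = 17888, len = 1339 B, covers [17888, 19226]
Segment 2: SEQ = 19227, len = 1179 B, covers [19227, 20405]
Segment 3: SEQ = 20406, len = 974 B, covers [20406, 21379] [LOST]
In-order data received: bytes [17888, 20405] (segments 1..2).
Segment 3 missing -> gap begins at byte 20406.
Cumulative ACK = next expected in-order byte = 17888 + 1339 + 1179 = 20406

20406


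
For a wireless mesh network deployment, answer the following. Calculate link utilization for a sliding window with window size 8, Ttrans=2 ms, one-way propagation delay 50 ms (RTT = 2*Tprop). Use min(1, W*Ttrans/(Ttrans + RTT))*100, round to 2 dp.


Given: W = 8, Ttrans = 2 ms, RTT = 100 ms (= 2 * Tprop, Tprop = 50 ms)
Cycle time = Ttrans + RTT = 2 + 100 = 102 ms (first packet sent until its ACK returns)
W * Ttrans = 8 * 2 = 16 ms of sending per cycle
W * Ttrans / (Ttrans + RTT) = 16 / 102 = 0.156863
U = min(1, 0.156863) = 0.156863
U% = 15.69%

15.69


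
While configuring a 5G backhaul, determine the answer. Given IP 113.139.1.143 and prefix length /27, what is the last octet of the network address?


Given: IP = 113.139.1.143, prefix = /27
Subnet mask = 255.255.255.224
Last octet of IP: 143
Last octet of mask: 224
Network last octet = 143 AND 224 = 128

128


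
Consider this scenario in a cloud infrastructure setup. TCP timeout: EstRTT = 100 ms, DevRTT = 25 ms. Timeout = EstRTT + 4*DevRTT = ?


Given: EstRTT = 100 ms, DevRTT = 25 ms
Timeout = EstRTT + 4 * DevRTT
4 * DevRTT = 4 * 25 = 100
Timeout = 100 + 100 = 200 ms

200


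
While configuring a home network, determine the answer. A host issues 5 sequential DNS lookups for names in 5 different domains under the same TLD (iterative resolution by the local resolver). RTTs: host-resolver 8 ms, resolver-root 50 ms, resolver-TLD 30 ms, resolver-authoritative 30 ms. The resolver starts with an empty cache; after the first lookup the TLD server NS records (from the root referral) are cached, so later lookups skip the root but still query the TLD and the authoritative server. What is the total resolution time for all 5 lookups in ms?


Lookup 1 (cold cache): local + root + TLD + auth = 8 + 50 + 30 + 30 = 118 ms
Lookups 2..5 (TLD NS cached -> skip root; new domain -> still ask TLD and auth): local + TLD + auth = 8 + 30 + 30 = 68 ms each
Remaining 4 lookups: 4 * 68 = 272 ms
Total = 118 + 272 = 390 ms

390


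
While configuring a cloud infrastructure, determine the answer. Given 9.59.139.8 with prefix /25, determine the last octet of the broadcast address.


Given: IP = 9.59.139.8, prefix = /25
Host bits = 32 - 25 = 7
Network last octet = 8 AND mask = 0
Host part size = 2^7 - 1 = 127
Broadcast last octet = 0 OR 127 = 127

127


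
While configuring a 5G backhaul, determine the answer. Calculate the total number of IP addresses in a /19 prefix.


Given: CIDR prefix /19
Host bits = 32 - 19 = 13
Total addresses = 2^13 = 8192

8192


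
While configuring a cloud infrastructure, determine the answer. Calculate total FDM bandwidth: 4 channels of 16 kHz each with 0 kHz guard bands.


Given: 4 channels, 16 kHz each, guard = 0 kHz
Channel bandwidth = 4 * 16 = 64 kHz
Guard bands = 3 gaps * 0 kHz = 0 kHz
Total = 64 + 0 = 64 kHz

64


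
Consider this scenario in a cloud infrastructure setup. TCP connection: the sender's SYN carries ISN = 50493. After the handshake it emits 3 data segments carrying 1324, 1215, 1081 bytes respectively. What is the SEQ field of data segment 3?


The SYN occupies sequence number ISN = 50493, so the first data byte is ISN + 1 = 50494.
SEQ of data segment i = (ISN + 1) + sum of payload sizes of segments 1..i-1.
Segment 1: SEQ = 50494, payload = 1324 bytes
Segment 2: SEQ = 51818, payload = 1215 bytes
Segment 3: SEQ = 53033, payload = 1081 bytes
SEQ of segment 3 = 50494 + 1324 + 1215 = 53033

53033


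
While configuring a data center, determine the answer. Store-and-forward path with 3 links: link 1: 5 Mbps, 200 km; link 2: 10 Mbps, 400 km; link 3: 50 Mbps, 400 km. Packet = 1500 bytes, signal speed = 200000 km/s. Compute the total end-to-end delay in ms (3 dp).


Packet = 1500 bytes = 12000 bits. Store-and-forward: sum (t_trans + t_prop) per link.
Link 1: t_trans = 12000/(5*10^6) s = 2.4000 ms; t_prop = 200/200000 s = 1.0000 ms; subtotal = 3.4000 ms
Link 2: t_trans = 12000/(10*10^6) s = 1.2000 ms; t_prop = 400/200000 s = 2.0000 ms; subtotal = 3.2000 ms
Link 3: t_trans = 12000/(50*10^6) s = 0.2400 ms; t_prop = 400/200000 s = 2.0000 ms; subtotal = 2.2400 ms
End-to-end = 3.4000 + 3.2000 + 2.2400 = 8.8400 ms -> 8.840 ms (3 dp)

8.840


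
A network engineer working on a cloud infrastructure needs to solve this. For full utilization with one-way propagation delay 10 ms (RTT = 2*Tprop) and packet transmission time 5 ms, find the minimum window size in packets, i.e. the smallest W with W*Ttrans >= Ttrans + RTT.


Given: Ttrans = 5 ms, RTT = 20 ms (= 2 * Tprop, Tprop = 10 ms)
Time until first ACK returns = Ttrans + RTT = 5 + 20 = 25 ms
Need W * Ttrans >= Ttrans + RTT  ->  W >= (Ttrans + RTT) / Ttrans
(Ttrans + RTT) / Ttrans = 25 / 5 = 5
W_min = ceil(5) = 5

5


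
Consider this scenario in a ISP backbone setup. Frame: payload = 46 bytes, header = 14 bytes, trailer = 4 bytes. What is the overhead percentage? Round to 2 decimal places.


Given: payload = 46 B, header = 14 B, trailer = 4 B
Overhead bytes = header + trailer = 14 + 4 = 18
Total frame = payload + overhead = 46 + 18 = 64
Overhead % = 18 / 64 * 100 = 28.1250% -> 28.13% (2 dp)

28.13


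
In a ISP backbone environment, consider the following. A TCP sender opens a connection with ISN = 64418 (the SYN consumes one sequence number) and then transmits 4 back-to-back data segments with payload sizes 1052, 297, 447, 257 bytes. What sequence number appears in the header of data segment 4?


The SYN occupies sequence number ISN = 64418, so the first data byte is ISN + 1 = 64419.
SEQ of data segment i = (ISN + 1) + sum of payload sizes of segments 1..i-1.
Segment 1: SEQ = 64419, payload = 1052 bytes
Segment 2: SEQ = 65471, payload = 297 bytes
Segment 3: SEQ = 65768, payload = 447 bytes
Segment 4: SEQ = 66215, payload = 257 bytes
SEQ of segment 4 = 64419 + 1052 + 297 + 447 = 66215

66215


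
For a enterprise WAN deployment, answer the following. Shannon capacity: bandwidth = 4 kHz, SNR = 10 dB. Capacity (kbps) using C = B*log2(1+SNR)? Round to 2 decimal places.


Given: B = 4 kHz, SNR = 10 dB
SNR linear = 10^(10/10) = 10
1 + SNR = 11
log2(11) = 3.4594316186
C = 4 * 1000 * 3.4594316186 = 13837.7265 bps
C = 13.837726 kbps -> 13.84 kbps (2 dp)

13.84


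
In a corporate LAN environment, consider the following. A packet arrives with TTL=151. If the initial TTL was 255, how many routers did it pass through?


Given: initial TTL = 255, received TTL = 151
Hops = initial TTL - received TTL
Hops = 255 - 151 = 104

104


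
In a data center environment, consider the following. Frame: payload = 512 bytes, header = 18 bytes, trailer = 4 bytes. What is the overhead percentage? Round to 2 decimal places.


Given: payload = 512 B, header = 18 B, trailer = 4 B
Overhead bytes = header + trailer = 18 + 4 = 22
Total frame = payload + overhead = 512 + 22 = 534
Overhead % = 22 / 534 * 100 = 4.1199% -> 4.12% (2 dp)

4.12


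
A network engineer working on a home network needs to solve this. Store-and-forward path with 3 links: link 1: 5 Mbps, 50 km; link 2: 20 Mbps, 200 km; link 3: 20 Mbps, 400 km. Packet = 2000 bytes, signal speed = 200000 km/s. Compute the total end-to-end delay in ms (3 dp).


Packet = 2000 bytes = 16000 bits. Store-and-forward: sum (t_trans + t_prop) per link.
Link 1: t_trans = 16000/(5*10^6) s = 3.2000 ms; t_prop = 50/200000 s = 0.2500 ms; subtotal = 3.4500 ms
Link 2: t_trans = 16000/(20*10^6) s = 0.8000 ms; t_prop = 200/200000 s = 1.0000 ms; subtotal = 1.8000 ms
Link 3: t_trans = 16000/(20*10^6) s = 0.8000 ms; t_prop = 400/200000 s = 2.0000 ms; subtotal = 2.8000 ms
End-to-end = 3.4500 + 1.8000 + 2.8000 = 8.0500 ms -> 8.050 ms (3 dp)

8.050


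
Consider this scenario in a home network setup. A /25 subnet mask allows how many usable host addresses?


Given: subnet mask /25
Host bits = 32 - 25 = 7
Total addresses = 2^7 = 128
Usable hosts = 128 - 2 (network + broadcast) = 126

126


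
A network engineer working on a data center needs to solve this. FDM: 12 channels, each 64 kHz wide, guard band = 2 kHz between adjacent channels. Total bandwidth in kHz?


Given: 12 channels, 64 kHz each, guard = 2 kHz
Channel bandwidth = 12 * 64 = 768 kHz
Guard bands = 11 gaps * 2 kHz = 22 kHz
Total = 768 + 22 = 790 kHz

790


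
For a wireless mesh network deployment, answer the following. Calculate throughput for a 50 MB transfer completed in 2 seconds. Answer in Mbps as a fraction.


Given: file = 50 MB, time = 2 s
File in Mb = 50 * 8 = 400 Mb
Throughput = 400 / 2 Mbps
Throughput = 200 Mbps

200


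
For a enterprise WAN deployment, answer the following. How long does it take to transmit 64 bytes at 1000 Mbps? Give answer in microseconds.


Given: packet = 64 bytes, bandwidth = 1000 Mbps
Packet in bits = 64 * 8 = 512 bits
Bandwidth = 1000 * 10^6 = 1000000000 bps
Time = 512 / 1000000000 seconds
Time in us = 512 * 10^6 / 1000000000 = 0.512

0.512


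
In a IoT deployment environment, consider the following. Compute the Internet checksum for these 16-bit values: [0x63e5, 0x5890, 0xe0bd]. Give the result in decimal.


Given words: [0x63e5, 0x5890, 0xe0bd]
Step 1: Sum all words
Raw sum = 25573 + 22672 + 57533 = 105778
Step 2: Fold carry: (40242 + 1) = 40243
One's complement = ~40243 & 0xFFFF = 25292

25292


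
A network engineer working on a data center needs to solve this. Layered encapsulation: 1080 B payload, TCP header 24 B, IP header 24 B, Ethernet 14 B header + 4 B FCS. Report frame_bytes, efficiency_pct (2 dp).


TCP segment = 1080 + 24 = 1104 B
IP packet = 1104 + 24 = 1128 B
Ethernet frame = 1128 + 14 + 4 = 1146 B
Efficiency = app / frame = 1080 / 1146 = 0.942408 = 94.2408% -> 94.24% (2 dp)

1146, 94.24


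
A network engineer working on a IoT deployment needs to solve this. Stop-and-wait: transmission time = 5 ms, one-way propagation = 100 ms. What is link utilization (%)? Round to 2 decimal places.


Given: Ttrans = 5 ms, Tprop = 100 ms
RTT = 2 * Tprop = 2 * 100 = 200 ms
U = Ttrans / (Ttrans + RTT)
U = 5 / (5 + 200)
U = 5 / 205 = 0.02439
U% = 2.44%

2.44


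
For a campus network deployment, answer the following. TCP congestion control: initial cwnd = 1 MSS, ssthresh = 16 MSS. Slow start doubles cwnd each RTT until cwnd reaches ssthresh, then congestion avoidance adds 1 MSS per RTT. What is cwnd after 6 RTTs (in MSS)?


RTT 0: cwnd = 1 MSS (initial)
RTT 1: cwnd = 2 MSS (slow start, doubled)
RTT 2: cwnd = 4 MSS (slow start, doubled)
RTT 3: cwnd = 8 MSS (slow start, doubled)
RTT 4: cwnd = 16 MSS (slow start, doubled)
RTT 5: cwnd = 17 MSS (congestion avoidance, +1)
RTT 6: cwnd = 18 MSS (congestion avoidance, +1)

18


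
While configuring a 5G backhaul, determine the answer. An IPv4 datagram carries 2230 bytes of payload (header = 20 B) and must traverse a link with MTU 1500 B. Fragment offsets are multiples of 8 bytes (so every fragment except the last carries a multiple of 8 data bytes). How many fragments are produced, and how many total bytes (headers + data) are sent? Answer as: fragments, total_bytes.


Max data per non-final fragment = floor((MTU - header)/8)*8 = floor((1500 - 20)/8)*8 = floor(1480/8)*8 = 1480 B
Final fragment needs no 8-byte alignment: it can carry up to MTU - header = 1480 B
Non-final fragments needed = ceil((payload - 1480) / 1480) = ceil(750/1480) = ceil(0.5068) = 1
Number of fragments = 1 + 1 = 2
Fragment sizes (data): 1 * 1480 B + 750 B (last, 750 <= 1480 OK)
Total bytes sent = payload + n_frags * header = 2230 + 2*20 = 2230 + 40 = 2270 B

2, 2270


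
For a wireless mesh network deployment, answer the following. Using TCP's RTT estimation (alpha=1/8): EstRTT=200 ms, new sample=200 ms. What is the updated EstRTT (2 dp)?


Given: EstRTT = 200 ms, SampleRTT = 200 ms, alpha = 1/8
New EstRTT = (1 - alpha) * EstRTT + alpha * SampleRTT
(7/8) * 200 = 175
(1/8) * 200 = 25
New EstRTT = 175 + 25 = 200 ms -> 200.00 ms (2 dp)

200.00


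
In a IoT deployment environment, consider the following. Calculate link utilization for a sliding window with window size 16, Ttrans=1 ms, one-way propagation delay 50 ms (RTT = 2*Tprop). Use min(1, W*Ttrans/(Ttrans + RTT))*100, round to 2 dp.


Given: W = 16, Ttrans = 1 ms, RTT = 100 ms (= 2 * Tprop, Tprop = 50 ms)
Cycle time = Ttrans + RTT = 1 + 100 = 101 ms (first packet sent until its ACK returns)
W * Ttrans = 16 * 1 = 16 ms of sending per cycle
W * Ttrans / (Ttrans + RTT) = 16 / 101 = 0.158416
U = min(1, 0.158416) = 0.158416
U% = 15.84%

15.84


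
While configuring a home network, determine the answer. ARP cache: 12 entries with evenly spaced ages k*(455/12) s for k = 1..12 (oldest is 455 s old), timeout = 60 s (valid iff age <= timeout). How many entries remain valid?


Ages are k * 455/12 s for k = 1..12 (spacing = 37.9167 s).
Entry k is valid iff k * 455/12 <= 60 iff k <= 12 * 60 / 455 = 1.5824
n_valid = floor(1.5824) = 1
(n_stale = 12 - 1 = 11)

1


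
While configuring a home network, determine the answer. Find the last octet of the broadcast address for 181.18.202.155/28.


Given: IP = 181.18.202.155, prefix = /28
Host bits = 32 - 28 = 4
Network last octet = 155 AND mask = 144
Host part size = 2^4 - 1 = 15
Broadcast last octet = 144 OR 15 = 159

159


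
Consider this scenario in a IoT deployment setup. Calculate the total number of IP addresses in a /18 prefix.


Given: CIDR prefix /18
Host bits = 32 - 18 = 14
Total addresses = 2^14 = 16384

16384


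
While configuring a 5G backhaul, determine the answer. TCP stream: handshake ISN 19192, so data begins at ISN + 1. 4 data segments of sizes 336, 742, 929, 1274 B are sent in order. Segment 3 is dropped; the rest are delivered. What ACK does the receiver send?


SYN uses sequence number 19192; first data byte = ISN + 1 = 19193.
Segment 1: SEQ = 19193, len = 336 B, covers [19193, 19528]
Segment 2: SEQ = 19529, len = 742 B, covers [19529, 20270]
Segment 3: SEQ = 20271, len = 929 B, covers [20271, 21199] [LOST]
Segment 4: SEQ = 21200, len = 1274 B, covers [21200, 22473]
In-order data received: bytes [19193, 20270] (segments 1..2).
Segment 3 missing -> gap begins at byte 20271; later segments buffered out of order.
Cumulative ACK = next expected in-order byte = 19193 + 336 + 742 = 20271

20271


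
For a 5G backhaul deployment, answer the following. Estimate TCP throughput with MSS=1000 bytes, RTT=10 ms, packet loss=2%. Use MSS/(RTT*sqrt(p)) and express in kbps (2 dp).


Given: MSS = 1000 bytes, RTT = 10 ms, loss = 2%
RTT in seconds = 10 / 1000 = 0.01
Loss rate = 2% = 0.02
sqrt(loss) = sqrt(0.02) = 0.141421356237
Throughput (bytes/s) = 1000 / (0.01 * 0.141421356237) = 707106.7812
Throughput (kbps) = 707106.7812 * 8 / 1000 = 5656.854249 -> 5656.85 kbps (2 dp)

5656.85


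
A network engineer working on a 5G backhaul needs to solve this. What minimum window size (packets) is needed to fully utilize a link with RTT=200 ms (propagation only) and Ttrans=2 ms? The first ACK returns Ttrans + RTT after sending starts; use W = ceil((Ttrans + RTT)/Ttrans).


Given: Ttrans = 2 ms, RTT = 200 ms (= 2 * Tprop, Tprop = 100 ms)
Time until first ACK returns = Ttrans + RTT = 2 + 200 = 202 ms
Need W * Ttrans >= Ttrans + RTT  ->  W >= (Ttrans + RTT) / Ttrans
(Ttrans + RTT) / Ttrans = 202 / 2 = 101
W_min = ceil(101) = 101

101


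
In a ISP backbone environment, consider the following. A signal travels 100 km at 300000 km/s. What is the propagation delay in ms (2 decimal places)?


Given: distance = 100 km, speed = 300000 km/s
Delay = distance / speed = 100 / 300000 seconds
Delay in ms = 100 * 1000 / 300000
Delay = 0.3333 ms
Rounded to 2 dp = 0.33 ms

0.33


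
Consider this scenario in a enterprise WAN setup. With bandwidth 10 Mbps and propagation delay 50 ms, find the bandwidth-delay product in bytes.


Given: bandwidth = 10 Mbps, delay = 50 ms
BDP in bits = 10 * 10^6 * 50 / 1000
BDP in bits = 500000
BDP in bytes = 500000 / 8 = 62500

62500


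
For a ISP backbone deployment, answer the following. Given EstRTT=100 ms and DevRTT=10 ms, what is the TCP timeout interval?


Given: EstRTT = 100 ms, DevRTT = 10 ms
Timeout = EstRTT + 4 * DevRTT
4 * DevRTT = 4 * 10 = 40
Timeout = 100 + 40 = 140 ms

140


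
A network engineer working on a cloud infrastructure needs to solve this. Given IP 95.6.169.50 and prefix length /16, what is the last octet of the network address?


Given: IP = 95.6.169.50, prefix = /16
Subnet mask = 255.255.0.0
Last octet of IP: 50
Last octet of mask: 0
Network last octet = 50 AND 0 = 0

0


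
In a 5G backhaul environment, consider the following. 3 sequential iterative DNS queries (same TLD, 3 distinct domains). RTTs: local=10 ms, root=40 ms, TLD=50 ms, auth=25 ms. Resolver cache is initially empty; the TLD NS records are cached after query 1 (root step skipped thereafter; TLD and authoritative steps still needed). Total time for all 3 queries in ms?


Lookup 1 (cold cache): local + root + TLD + auth = 10 + 40 + 50 + 25 = 125 ms
Lookups 2..3 (TLD NS cached -> skip root; new domain -> still ask TLD and auth): local + TLD + auth = 10 + 50 + 25 = 85 ms each
Remaining 2 lookups: 2 * 85 = 170 ms
Total = 125 + 170 = 295 ms

295


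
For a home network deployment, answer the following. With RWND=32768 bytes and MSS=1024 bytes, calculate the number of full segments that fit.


Given: RWND = 32768 bytes, MSS = 1024 bytes
Full segments = floor(RWND / MSS)
Full segments = floor(32768 / 1024)
Full segments = floor(32.0) = 32

32


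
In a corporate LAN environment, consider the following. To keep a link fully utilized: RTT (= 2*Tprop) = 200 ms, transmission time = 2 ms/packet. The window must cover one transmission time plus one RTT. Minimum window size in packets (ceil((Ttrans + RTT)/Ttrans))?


Given: Ttrans = 2 ms, RTT = 200 ms (= 2 * Tprop, Tprop = 100 ms)
Time until first ACK returns = Ttrans + RTT = 2 + 200 = 202 ms
Need W * Ttrans >= Ttrans + RTT  ->  W >= (Ttrans + RTT) / Ttrans
(Ttrans + RTT) / Ttrans = 202 / 2 = 101
W_min = ceil(101) = 101

101


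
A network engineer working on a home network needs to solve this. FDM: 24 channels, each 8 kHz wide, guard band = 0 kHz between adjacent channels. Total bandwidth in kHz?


Given: 24 channels, 8 kHz each, guard = 0 kHz
Channel bandwidth = 24 * 8 = 192 kHz
Guard bands = 23 gaps * 0 kHz = 0 kHz
Total = 192 + 0 = 192 kHz

192


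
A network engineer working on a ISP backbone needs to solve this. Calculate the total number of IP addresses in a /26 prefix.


Given: CIDR prefix /26
Host bits = 32 - 26 = 6
Total addresses = 2^6 = 64

64


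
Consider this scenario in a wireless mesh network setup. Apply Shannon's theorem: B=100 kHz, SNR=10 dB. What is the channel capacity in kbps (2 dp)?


Given: B = 100 kHz, SNR = 10 dB
SNR linear = 10^(10/10) = 10
1 + SNR = 11
log2(11) = 3.4594316186
C = 100 * 1000 * 3.4594316186 = 345943.1619 bps
C = 345.943162 kbps -> 345.94 kbps (2 dp)

345.94


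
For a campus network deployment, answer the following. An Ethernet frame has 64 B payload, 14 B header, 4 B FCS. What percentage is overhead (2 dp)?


Given: payload = 64 B, header = 14 B, trailer = 4 B
Overhead bytes = header + trailer = 14 + 4 = 18
Total frame = payload + overhead = 64 + 18 = 82
Overhead % = 18 / 82 * 100 = 21.9512% -> 21.95% (2 dp)

21.95


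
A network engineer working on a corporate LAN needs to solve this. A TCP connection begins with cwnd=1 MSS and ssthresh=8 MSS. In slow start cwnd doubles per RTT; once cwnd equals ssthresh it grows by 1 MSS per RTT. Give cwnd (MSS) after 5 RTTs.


RTT 0: cwnd = 1 MSS (initial)
RTT 1: cwnd = 2 MSS (slow start, doubled)
RTT 2: cwnd = 4 MSS (slow start, doubled)
RTT 3: cwnd = 8 MSS (slow start, doubled)
RTT 4: cwnd = 9 MSS (congestion avoidance, +1)
RTT 5: cwnd = 10 MSS (congestion avoidance, +1)

10


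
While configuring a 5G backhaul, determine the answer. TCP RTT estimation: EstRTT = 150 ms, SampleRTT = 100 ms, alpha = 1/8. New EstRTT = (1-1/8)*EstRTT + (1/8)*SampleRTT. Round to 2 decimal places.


Given: EstRTT = 150 ms, SampleRTT = 100 ms, alpha = 1/8
New EstRTT = (1 - alpha) * EstRTT + alpha * SampleRTT
(7/8) * 150 = 131.25
(1/8) * 100 = 12.5
New EstRTT = 131.25 + 12.5 = 143.75 ms -> 143.75 ms (2 dp)

143.75


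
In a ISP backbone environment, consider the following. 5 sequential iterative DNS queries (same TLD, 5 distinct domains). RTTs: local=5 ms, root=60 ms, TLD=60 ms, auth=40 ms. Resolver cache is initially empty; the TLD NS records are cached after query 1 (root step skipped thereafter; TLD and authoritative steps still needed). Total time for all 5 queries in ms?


Lookup 1 (cold cache): local + root + TLD + auth = 5 + 60 + 60 + 40 = 165 ms
Lookups 2..5 (TLD NS cached -> skip root; new domain -> still ask TLD and auth): local + TLD + auth = 5 + 60 + 40 = 105 ms each
Remaining 4 lookups: 4 * 105 = 420 ms
Total = 165 + 420 = 585 ms

585


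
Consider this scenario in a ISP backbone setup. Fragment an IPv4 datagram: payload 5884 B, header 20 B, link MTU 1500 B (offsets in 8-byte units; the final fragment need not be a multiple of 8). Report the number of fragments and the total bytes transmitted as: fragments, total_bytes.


Max data per non-final fragment = floor((MTU - header)/8)*8 = floor((1500 - 20)/8)*8 = floor(1480/8)*8 = 1480 B
Final fragment needs no 8-byte alignment: it can carry up to MTU - header = 1480 B
Non-final fragments needed = ceil((payload - 1480) / 1480) = ceil(4404/1480) = ceil(2.9757) = 3
Number of fragments = 3 + 1 = 4
Fragment sizes (data): 3 * 1480 B + 1444 B (last, 1444 <= 1480 OK)
Total bytes sent = payload + n_frags * header = 5884 + 4*20 = 5884 + 80 = 5964 B

4, 5964


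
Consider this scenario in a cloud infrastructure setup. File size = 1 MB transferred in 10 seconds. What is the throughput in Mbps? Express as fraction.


Given: file = 1 MB, time = 10 s
File in Mb = 1 * 8 = 8 Mb
Throughput = 8 / 10 Mbps
Throughput = 4/5 Mbps

4/5


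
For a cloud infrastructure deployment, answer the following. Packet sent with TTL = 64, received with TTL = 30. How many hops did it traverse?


Given: initial TTL = 64, received TTL = 30
Hops = initial TTL - received TTL
Hops = 64 - 30 = 34

34


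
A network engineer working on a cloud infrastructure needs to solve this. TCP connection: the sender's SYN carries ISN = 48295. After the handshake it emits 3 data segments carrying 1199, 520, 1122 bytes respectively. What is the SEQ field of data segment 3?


The SYN occupies sequence number ISN = 48295, so the first data byte is ISN + 1 = 48296.
SEQ of data segment i = (ISN + 1) + sum of payload sizes of segments 1..i-1.
Segment 1: SEQ = 48296, payload = 1199 bytes
Segment 2: SEQ = 49495, payload = 520 bytes
Segment 3: SEQ = 50015, payload = 1122 bytes
SEQ of segment 3 = 48296 + 1199 + 520 = 50015

50015


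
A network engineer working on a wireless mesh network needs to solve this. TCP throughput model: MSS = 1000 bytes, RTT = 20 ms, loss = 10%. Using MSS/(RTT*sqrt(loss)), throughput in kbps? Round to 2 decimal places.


Given: MSS = 1000 bytes, RTT = 20 ms, loss = 10%
RTT in seconds = 20 / 1000 = 0.02
Loss rate = 10% = 0.1
sqrt(loss) = sqrt(0.1) = 0.316227766017
Throughput (bytes/s) = 1000 / (0.02 * 0.316227766017) = 158113.8830
Throughput (kbps) = 158113.8830 * 8 / 1000 = 1264.911064 -> 1264.91 kbps (2 dp)

1264.91


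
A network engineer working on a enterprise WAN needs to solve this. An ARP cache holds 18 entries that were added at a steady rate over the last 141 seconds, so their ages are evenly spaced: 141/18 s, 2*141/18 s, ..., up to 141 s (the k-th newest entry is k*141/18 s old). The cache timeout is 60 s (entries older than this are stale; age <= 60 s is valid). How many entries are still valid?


Ages are k * 141/18 s for k = 1..18 (spacing = 7.8333 s).
Entry k is valid iff k * 141/18 <= 60 iff k <= 18 * 60 / 141 = 7.6596
n_valid = floor(7.6596) = 7
(n_stale = 18 - 7 = 11)

7


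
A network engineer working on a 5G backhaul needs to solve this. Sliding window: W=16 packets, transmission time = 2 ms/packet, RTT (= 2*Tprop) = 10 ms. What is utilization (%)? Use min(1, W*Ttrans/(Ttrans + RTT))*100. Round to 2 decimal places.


Given: W = 16, Ttrans = 2 ms, RTT = 10 ms (= 2 * Tprop, Tprop = 5 ms)
Cycle time = Ttrans + RTT = 2 + 10 = 12 ms (first packet sent until its ACK returns)
W * Ttrans = 16 * 2 = 32 ms of sending per cycle
W * Ttrans / (Ttrans + RTT) = 32 / 12 = 2.666667
U = min(1, 2.666667) = 1.000000
U% = 100.00%

100.00


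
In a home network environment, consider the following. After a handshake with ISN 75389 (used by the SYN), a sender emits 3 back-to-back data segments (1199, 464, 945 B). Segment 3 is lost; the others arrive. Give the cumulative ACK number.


SYN uses sequence number 75389; first data byte = ISN + 1 = 75390.
Segment 1: SEQ = 75390, len = 1199 B, covers [75390, 76588]
Segment 2: SEQ = 76589, len = 464 B, covers [76589, 77052]
Segment 3: SEQ = 77053, len = 945 B, covers [77053, 77997] [LOST]
In-order data received: bytes [75390, 77052] (segments 1..2).
Segment 3 missing -> gap begins at byte 77053.
Cumulative ACK = next expected in-order byte = 75390 + 1199 + 464 = 77053

77053
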